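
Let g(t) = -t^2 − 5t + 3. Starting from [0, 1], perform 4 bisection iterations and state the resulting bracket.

t = 0.5 gives g = 0.25, positive; keep [0.5, 1]
t = 0.75 gives g = -1.3125, negative; keep [0.5, 0.75]
t = 0.625 gives g = -0.515625, negative; keep [0.5, 0.625]
t = 0.5625 gives g = -0.1289, negative; keep [0.5, 0.5625]

[0.5, 0.5625]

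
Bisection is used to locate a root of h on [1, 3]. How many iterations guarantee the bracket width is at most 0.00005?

Width after n steps is 2/2^n. Need 2^n ≥ 2/0.00005 = 40000.
2^15 = 32768 < 40000 ≤ 2^16 = 65536, so n = 16.

16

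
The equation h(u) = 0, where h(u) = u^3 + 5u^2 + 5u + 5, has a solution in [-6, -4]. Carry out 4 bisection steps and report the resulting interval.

midpoint -5: h = -20 < 0 → [-5, -4]
midpoint -4.5: h = -7.375 < 0 → [-4.5, -4]
midpoint -4.25: h = -2.703125 < 0 → [-4.25, -4]
midpoint -4.125: h = -0.7363 < 0 → [-4.125, -4]

[-4.125, -4]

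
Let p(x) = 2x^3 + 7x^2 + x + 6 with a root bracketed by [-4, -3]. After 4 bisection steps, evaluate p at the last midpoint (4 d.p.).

0.8511

p(-3.5) = 2.5 > 0, so the root lies in [-4, -3.5]
p(-3.75) = -4.78125 < 0, so the root lies in [-3.75, -3.5]
p(-3.625) = -0.910156 < 0, so the root lies in [-3.625, -3.5]
p(-3.5625) = 0.8511 > 0, so the root lies in [-3.625, -3.5625]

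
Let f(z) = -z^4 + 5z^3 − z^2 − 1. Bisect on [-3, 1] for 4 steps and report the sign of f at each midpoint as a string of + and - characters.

---+

f(-1) = -8 < 0, so the root lies in [-1, 1]
f(0) = -1 < 0, so the root lies in [0, 1]
f(0.5) = -0.6875 < 0, so the root lies in [0.5, 1]
f(0.75) = 0.2305 > 0, so the root lies in [0.5, 0.75]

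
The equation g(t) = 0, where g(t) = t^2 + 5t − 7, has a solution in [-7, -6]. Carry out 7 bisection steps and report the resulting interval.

m = -6.5, g(m) = 2.75 (+); new bracket [-6.5, -6]
m = -6.25, g(m) = 0.8125 (+); new bracket [-6.25, -6]
m = -6.125, g(m) = -0.109375 (−); new bracket [-6.25, -6.125]
m = -6.1875, g(m) = 0.3477 (+); new bracket [-6.1875, -6.125]
m = -6.15625, g(m) = 0.1182 (+); new bracket [-6.15625, -6.125]
m = -6.140625, g(m) = 0.0042 (+); new bracket [-6.140625, -6.125]
m = -6.1328125, g(m) = -0.0527 (−); new bracket [-6.140625, -6.1328125]

[-6.140625, -6.1328125]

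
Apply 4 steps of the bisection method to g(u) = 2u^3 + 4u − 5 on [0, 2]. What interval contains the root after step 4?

[0.875, 1]

m = 1, g(m) = 1 (+); new bracket [0, 1]
m = 0.5, g(m) = -2.75 (−); new bracket [0.5, 1]
m = 0.75, g(m) = -1.15625 (−); new bracket [0.75, 1]
m = 0.875, g(m) = -0.1602 (−); new bracket [0.875, 1]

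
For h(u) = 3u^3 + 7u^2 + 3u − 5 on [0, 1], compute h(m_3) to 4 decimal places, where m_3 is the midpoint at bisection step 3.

m = 0.5, h(m) = -1.375 (−); new bracket [0.5, 1]
m = 0.75, h(m) = 2.453125 (+); new bracket [0.5, 0.75]
m = 0.625, h(m) = 0.341797 (+); new bracket [0.5, 0.625]

0.3418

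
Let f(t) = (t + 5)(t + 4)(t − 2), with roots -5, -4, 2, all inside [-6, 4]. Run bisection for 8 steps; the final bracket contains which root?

2

m = -1, f(m) = -36 (−); new bracket [-1, 4]
m = 1.5, f(m) = -17.875 (−); new bracket [1.5, 4]
m = 2.75, f(m) = 39.234375 (+); new bracket [1.5, 2.75]
m = 2.125, f(m) = 5.4551 (+); new bracket [1.5, 2.125]
m = 1.8125, f(m) = -7.4246 (−); new bracket [1.8125, 2.125]
m = 1.96875, f(m) = -1.2998 (−); new bracket [1.96875, 2.125]
m = 2.046875, f(m) = 1.9974 (+); new bracket [1.96875, 2.046875]
m = 2.0078125, f(m) = 0.3289 (+); new bracket [1.96875, 2.0078125]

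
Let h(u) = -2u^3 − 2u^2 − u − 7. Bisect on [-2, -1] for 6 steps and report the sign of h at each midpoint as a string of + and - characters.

h(-1.5) = -3.25 < 0, so the root lies in [-2, -1.5]
h(-1.75) = -0.65625 < 0, so the root lies in [-2, -1.75]
h(-1.875) = 1.027344 > 0, so the root lies in [-1.875, -1.75]
h(-1.8125) = 0.1509 > 0, so the root lies in [-1.8125, -1.75]
h(-1.78125) = -0.2612 < 0, so the root lies in [-1.8125, -1.78125]
h(-1.796875) = -0.0573 < 0, so the root lies in [-1.8125, -1.796875]

--++--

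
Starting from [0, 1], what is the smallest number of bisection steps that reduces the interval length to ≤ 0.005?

8

Width after n steps is 1/2^n. Need 2^n ≥ 1/0.005 = 200.
2^7 = 128 < 200 ≤ 2^8 = 256, so n = 8.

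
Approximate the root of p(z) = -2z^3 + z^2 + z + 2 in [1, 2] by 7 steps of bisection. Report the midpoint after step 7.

z = 1.5 gives p = -1, negative; keep [1, 1.5]
z = 1.25 gives p = 0.90625, positive; keep [1.25, 1.5]
z = 1.375 gives p = 0.066406, positive; keep [1.375, 1.5]
z = 1.4375 gives p = -0.437, negative; keep [1.375, 1.4375]
z = 1.40625 gives p = -0.178, negative; keep [1.375, 1.40625]
z = 1.390625 gives p = -0.054, negative; keep [1.375, 1.390625]
z = 1.3828125 gives p = 0.0066, positive; keep [1.3828125, 1.390625]

1.3828125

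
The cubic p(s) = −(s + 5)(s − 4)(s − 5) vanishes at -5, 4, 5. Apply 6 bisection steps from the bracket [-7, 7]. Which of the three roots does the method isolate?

midpoint 0: p = -100 < 0 → [-7, 0]
midpoint -3.5: p = -95.625 < 0 → [-7, -3.5]
midpoint -5.25: p = 23.703125 > 0 → [-5.25, -3.5]
midpoint -4.375: p = -49.0723 < 0 → [-5.25, -4.375]
midpoint -4.8125: p = -16.2136 < 0 → [-5.25, -4.8125]
midpoint -5.03125: p = 2.8311 > 0 → [-5.03125, -4.8125]

-5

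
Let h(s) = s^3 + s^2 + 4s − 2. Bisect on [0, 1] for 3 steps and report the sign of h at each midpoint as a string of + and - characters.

+--

m = 0.5, h(m) = 0.375 (+); new bracket [0, 0.5]
m = 0.25, h(m) = -0.921875 (−); new bracket [0.25, 0.5]
m = 0.375, h(m) = -0.306641 (−); new bracket [0.375, 0.5]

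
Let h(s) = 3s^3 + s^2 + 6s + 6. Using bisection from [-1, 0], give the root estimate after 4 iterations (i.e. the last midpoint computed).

m = -0.5, h(m) = 2.875 (+); new bracket [-1, -0.5]
m = -0.75, h(m) = 0.796875 (+); new bracket [-1, -0.75]
m = -0.875, h(m) = -0.494141 (−); new bracket [-0.875, -0.75]
m = -0.8125, h(m) = 0.176 (+); new bracket [-0.875, -0.8125]

-0.8125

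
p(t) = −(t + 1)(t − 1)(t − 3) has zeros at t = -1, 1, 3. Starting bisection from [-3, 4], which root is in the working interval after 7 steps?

t = 0.5 gives p = -1.875, negative; keep [-3, 0.5]
t = -1.25 gives p = 2.390625, positive; keep [-1.25, 0.5]
t = -0.375 gives p = -2.900391, negative; keep [-1.25, -0.375]
t = -0.8125 gives p = -1.2957, negative; keep [-1.25, -0.8125]
t = -1.03125 gives p = 0.2559, positive; keep [-1.03125, -0.8125]
t = -0.921875 gives p = -0.5889, negative; keep [-1.03125, -0.921875]
t = -0.9765625 gives p = -0.1842, negative; keep [-1.03125, -0.9765625]

-1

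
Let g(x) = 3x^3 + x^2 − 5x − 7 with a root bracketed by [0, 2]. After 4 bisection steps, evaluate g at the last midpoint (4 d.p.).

x = 1 gives g = -8, negative; keep [1, 2]
x = 1.5 gives g = -2.125, negative; keep [1.5, 2]
x = 1.75 gives g = 3.390625, positive; keep [1.5, 1.75]
x = 1.625 gives g = 0.3887, positive; keep [1.5, 1.625]

0.3887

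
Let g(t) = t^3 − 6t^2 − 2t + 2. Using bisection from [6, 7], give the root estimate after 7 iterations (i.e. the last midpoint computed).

6.2734375

m = 6.5, g(m) = 10.125 (+); new bracket [6, 6.5]
m = 6.25, g(m) = -0.734375 (−); new bracket [6.25, 6.5]
m = 6.375, g(m) = 4.490234 (+); new bracket [6.25, 6.375]
m = 6.3125, g(m) = 1.8274 (+); new bracket [6.25, 6.3125]
m = 6.28125, g(m) = 0.534 (+); new bracket [6.25, 6.28125]
m = 6.265625, g(m) = -0.1033 (−); new bracket [6.265625, 6.28125]
m = 6.2734375, g(m) = 0.2145 (+); new bracket [6.265625, 6.2734375]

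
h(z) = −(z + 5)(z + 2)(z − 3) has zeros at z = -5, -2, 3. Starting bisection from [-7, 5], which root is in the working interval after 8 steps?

3

h(-1) = 16 > 0, so the root lies in [-1, 5]
h(2) = 28 > 0, so the root lies in [2, 5]
h(3.5) = -23.375 < 0, so the root lies in [2, 3.5]
h(2.75) = 9.2031 > 0, so the root lies in [2.75, 3.5]
h(3.125) = -5.2051 < 0, so the root lies in [2.75, 3.125]
h(2.9375) = 2.4495 > 0, so the root lies in [2.9375, 3.125]
h(3.03125) = -1.2627 < 0, so the root lies in [2.9375, 3.03125]
h(2.984375) = 0.6218 > 0, so the root lies in [2.984375, 3.03125]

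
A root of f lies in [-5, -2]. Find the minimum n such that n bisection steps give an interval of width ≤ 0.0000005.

23

Width after n steps is 3/2^n. Need 2^n ≥ 3/0.0000005 = 6000000.
2^22 = 4194304 < 6000000 ≤ 2^23 = 8388608, so n = 23.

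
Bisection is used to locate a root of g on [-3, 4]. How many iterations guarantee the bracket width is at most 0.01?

Width after n steps is 7/2^n. Need 2^n ≥ 7/0.01 = 700.
2^9 = 512 < 700 ≤ 2^10 = 1024, so n = 10.

10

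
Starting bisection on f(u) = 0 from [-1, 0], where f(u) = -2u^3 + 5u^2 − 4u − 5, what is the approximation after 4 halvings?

m = -0.5, f(m) = -1.5 (−); new bracket [-1, -0.5]
m = -0.75, f(m) = 1.65625 (+); new bracket [-0.75, -0.5]
m = -0.625, f(m) = -0.058594 (−); new bracket [-0.75, -0.625]
m = -0.6875, f(m) = 0.7632 (+); new bracket [-0.6875, -0.625]

-0.6875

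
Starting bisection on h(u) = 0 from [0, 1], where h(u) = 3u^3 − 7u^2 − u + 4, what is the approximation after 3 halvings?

0.875

m = 0.5, h(m) = 2.125 (+); new bracket [0.5, 1]
m = 0.75, h(m) = 0.578125 (+); new bracket [0.75, 1]
m = 0.875, h(m) = -0.224609 (−); new bracket [0.75, 0.875]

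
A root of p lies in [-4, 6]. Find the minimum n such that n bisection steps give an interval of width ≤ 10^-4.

Width after n steps is 10/2^n. Need 2^n ≥ 10/10^-4 = 100000.
2^16 = 65536 < 100000 ≤ 2^17 = 131072, so n = 17.

17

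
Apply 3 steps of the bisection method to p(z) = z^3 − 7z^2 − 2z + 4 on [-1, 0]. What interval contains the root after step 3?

[-0.875, -0.75]

z = -0.5 gives p = 3.125, positive; keep [-1, -0.5]
z = -0.75 gives p = 1.140625, positive; keep [-1, -0.75]
z = -0.875 gives p = -0.279297, negative; keep [-0.875, -0.75]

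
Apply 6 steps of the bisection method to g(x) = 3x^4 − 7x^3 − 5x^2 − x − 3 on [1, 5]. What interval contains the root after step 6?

[2.9375, 3]

g(3) = 3 > 0, so the root lies in [1, 3]
g(2) = -33 < 0, so the root lies in [2, 3]
g(2.5) = -28.9375 < 0, so the root lies in [2.5, 3]
g(2.75) = -17.5664 < 0, so the root lies in [2.75, 3]
g(2.875) = -8.5872 < 0, so the root lies in [2.875, 3]
g(2.9375) = -3.1398 < 0, so the root lies in [2.9375, 3]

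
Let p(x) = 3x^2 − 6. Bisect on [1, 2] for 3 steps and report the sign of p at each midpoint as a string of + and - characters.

m = 1.5, p(m) = 0.75 (+); new bracket [1, 1.5]
m = 1.25, p(m) = -1.3125 (−); new bracket [1.25, 1.5]
m = 1.375, p(m) = -0.328125 (−); new bracket [1.375, 1.5]

+--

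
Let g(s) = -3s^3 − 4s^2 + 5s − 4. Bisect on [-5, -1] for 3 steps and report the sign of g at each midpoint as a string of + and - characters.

+-+

m = -3, g(m) = 26 (+); new bracket [-3, -1]
m = -2, g(m) = -6 (−); new bracket [-3, -2]
m = -2.5, g(m) = 5.375 (+); new bracket [-2.5, -2]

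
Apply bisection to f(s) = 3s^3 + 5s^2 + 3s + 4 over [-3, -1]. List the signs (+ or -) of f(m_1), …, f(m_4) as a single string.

-+--

s = -2 gives f = -6, negative; keep [-2, -1]
s = -1.5 gives f = 0.625, positive; keep [-2, -1.5]
s = -1.75 gives f = -2.015625, negative; keep [-1.75, -1.5]
s = -1.625 gives f = -0.5449, negative; keep [-1.625, -1.5]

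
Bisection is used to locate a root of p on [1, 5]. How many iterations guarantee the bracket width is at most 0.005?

10

Width after n steps is 4/2^n. Need 2^n ≥ 4/0.005 = 800.
2^9 = 512 < 800 ≤ 2^10 = 1024, so n = 10.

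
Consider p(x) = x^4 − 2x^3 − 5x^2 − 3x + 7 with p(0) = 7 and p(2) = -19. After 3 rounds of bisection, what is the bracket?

midpoint 1: p = -2 < 0 → [0, 1]
midpoint 0.5: p = 4.0625 > 0 → [0.5, 1]
midpoint 0.75: p = 1.410156 > 0 → [0.75, 1]

[0.75, 1]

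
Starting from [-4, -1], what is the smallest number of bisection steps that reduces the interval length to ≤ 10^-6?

22

Width after n steps is 3/2^n. Need 2^n ≥ 3/10^-6 = 3000000.
2^21 = 2097152 < 3000000 ≤ 2^22 = 4194304, so n = 22.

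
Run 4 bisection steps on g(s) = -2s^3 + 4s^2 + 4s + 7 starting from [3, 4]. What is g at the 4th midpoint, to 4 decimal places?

-0.6802

midpoint 3.5: g = -15.75 < 0 → [3, 3.5]
midpoint 3.25: g = -6.40625 < 0 → [3, 3.25]
midpoint 3.125: g = -2.472656 < 0 → [3, 3.125]
midpoint 3.0625: g = -0.6802 < 0 → [3, 3.0625]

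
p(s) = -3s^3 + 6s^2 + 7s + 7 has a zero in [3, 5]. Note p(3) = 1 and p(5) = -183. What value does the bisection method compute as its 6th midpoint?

3.03125

p(4) = -61 < 0, so the root lies in [3, 4]
p(3.5) = -23.625 < 0, so the root lies in [3, 3.5]
p(3.25) = -9.859375 < 0, so the root lies in [3, 3.25]
p(3.125) = -4.084 < 0, so the root lies in [3, 3.125]
p(3.0625) = -1.4578 < 0, so the root lies in [3, 3.0625]
p(3.03125) = -0.2081 < 0, so the root lies in [3, 3.03125]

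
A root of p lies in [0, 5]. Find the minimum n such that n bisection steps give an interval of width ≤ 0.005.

10

Width after n steps is 5/2^n. Need 2^n ≥ 5/0.005 = 1000.
2^9 = 512 < 1000 ≤ 2^10 = 1024, so n = 10.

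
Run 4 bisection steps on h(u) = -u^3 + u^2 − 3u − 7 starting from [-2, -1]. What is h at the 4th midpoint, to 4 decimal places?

-0.3528

u = -1.5 gives h = 3.125, positive; keep [-1.5, -1]
u = -1.25 gives h = 0.265625, positive; keep [-1.25, -1]
u = -1.125 gives h = -0.935547, negative; keep [-1.25, -1.125]
u = -1.1875 gives h = -0.3528, negative; keep [-1.25, -1.1875]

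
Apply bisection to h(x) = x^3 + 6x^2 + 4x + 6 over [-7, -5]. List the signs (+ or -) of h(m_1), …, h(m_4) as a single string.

m = -6, h(m) = -18 (−); new bracket [-6, -5]
m = -5.5, h(m) = -0.875 (−); new bracket [-5.5, -5]
m = -5.25, h(m) = 5.671875 (+); new bracket [-5.5, -5.25]
m = -5.375, h(m) = 2.5566 (+); new bracket [-5.5, -5.375]

--++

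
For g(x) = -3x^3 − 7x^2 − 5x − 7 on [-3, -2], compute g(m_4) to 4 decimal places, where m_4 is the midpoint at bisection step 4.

g(-2.5) = 8.625 > 0, so the root lies in [-2.5, -2]
g(-2.25) = 2.984375 > 0, so the root lies in [-2.25, -2]
g(-2.125) = 0.802734 > 0, so the root lies in [-2.125, -2]
g(-2.0625) = -0.1438 < 0, so the root lies in [-2.125, -2.0625]

-0.1438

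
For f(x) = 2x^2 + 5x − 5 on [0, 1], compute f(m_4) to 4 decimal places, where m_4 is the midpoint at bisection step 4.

m = 0.5, f(m) = -2 (−); new bracket [0.5, 1]
m = 0.75, f(m) = -0.125 (−); new bracket [0.75, 1]
m = 0.875, f(m) = 0.90625 (+); new bracket [0.75, 0.875]
m = 0.8125, f(m) = 0.3828 (+); new bracket [0.75, 0.8125]

0.3828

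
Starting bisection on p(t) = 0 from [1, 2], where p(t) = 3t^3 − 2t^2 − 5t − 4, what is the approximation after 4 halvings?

m = 1.5, p(m) = -5.875 (−); new bracket [1.5, 2]
m = 1.75, p(m) = -2.796875 (−); new bracket [1.75, 2]
m = 1.875, p(m) = -0.630859 (−); new bracket [1.875, 2]
m = 1.9375, p(m) = 0.6243 (+); new bracket [1.875, 1.9375]

1.9375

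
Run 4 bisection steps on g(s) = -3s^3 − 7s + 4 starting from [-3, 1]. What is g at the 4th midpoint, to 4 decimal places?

m = -1, g(m) = 14 (+); new bracket [-1, 1]
m = 0, g(m) = 4 (+); new bracket [0, 1]
m = 0.5, g(m) = 0.125 (+); new bracket [0.5, 1]
m = 0.75, g(m) = -2.5156 (−); new bracket [0.5, 0.75]

-2.5156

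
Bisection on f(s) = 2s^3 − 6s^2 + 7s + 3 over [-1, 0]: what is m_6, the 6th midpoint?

-0.328125

f(-0.5) = -2.25 < 0, so the root lies in [-0.5, 0]
f(-0.25) = 0.84375 > 0, so the root lies in [-0.5, -0.25]
f(-0.375) = -0.574219 < 0, so the root lies in [-0.375, -0.25]
f(-0.3125) = 0.1655 > 0, so the root lies in [-0.375, -0.3125]
f(-0.34375) = -0.1965 < 0, so the root lies in [-0.34375, -0.3125]
f(-0.328125) = -0.0135 < 0, so the root lies in [-0.328125, -0.3125]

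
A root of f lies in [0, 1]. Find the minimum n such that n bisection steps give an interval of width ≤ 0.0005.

11

Width after n steps is 1/2^n. Need 2^n ≥ 1/0.0005 = 2000.
2^10 = 1024 < 2000 ≤ 2^11 = 2048, so n = 11.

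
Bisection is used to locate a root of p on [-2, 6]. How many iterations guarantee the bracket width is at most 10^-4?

Width after n steps is 8/2^n. Need 2^n ≥ 8/10^-4 = 80000.
2^16 = 65536 < 80000 ≤ 2^17 = 131072, so n = 17.

17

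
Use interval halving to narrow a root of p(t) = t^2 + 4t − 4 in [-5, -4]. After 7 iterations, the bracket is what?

midpoint -4.5: p = -1.75 < 0 → [-5, -4.5]
midpoint -4.75: p = -0.4375 < 0 → [-5, -4.75]
midpoint -4.875: p = 0.265625 > 0 → [-4.875, -4.75]
midpoint -4.8125: p = -0.0898 < 0 → [-4.875, -4.8125]
midpoint -4.84375: p = 0.0869 > 0 → [-4.84375, -4.8125]
midpoint -4.828125: p = -0.0017 < 0 → [-4.84375, -4.828125]
midpoint -4.8359375: p = 0.0425 > 0 → [-4.8359375, -4.828125]

[-4.8359375, -4.828125]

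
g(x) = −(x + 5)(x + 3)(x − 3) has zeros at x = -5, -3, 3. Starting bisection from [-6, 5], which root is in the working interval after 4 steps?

midpoint -0.5: g = 39.375 > 0 → [-0.5, 5]
midpoint 2.25: g = 28.546875 > 0 → [2.25, 5]
midpoint 3.625: g = -35.712891 < 0 → [2.25, 3.625]
midpoint 2.9375: g = 2.9456 > 0 → [2.9375, 3.625]

3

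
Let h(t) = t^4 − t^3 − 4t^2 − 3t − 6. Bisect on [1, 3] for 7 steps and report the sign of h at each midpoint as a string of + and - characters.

t = 2 gives h = -20, negative; keep [2, 3]
t = 2.5 gives h = -15.0625, negative; keep [2.5, 3]
t = 2.75 gives h = -8.105469, negative; keep [2.75, 3]
t = 2.875 gives h = -3.1306, negative; keep [2.875, 3]
t = 2.9375 gives h = -0.2175, negative; keep [2.9375, 3]
t = 2.96875 gives h = 1.3522, positive; keep [2.9375, 2.96875]
t = 2.953125 gives h = 0.5577, positive; keep [2.9375, 2.953125]

-----++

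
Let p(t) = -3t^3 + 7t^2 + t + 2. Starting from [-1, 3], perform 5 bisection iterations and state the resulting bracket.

[2.5, 2.625]

p(1) = 7 > 0, so the root lies in [1, 3]
p(2) = 8 > 0, so the root lies in [2, 3]
p(2.5) = 1.375 > 0, so the root lies in [2.5, 3]
p(2.75) = -4.7031 < 0, so the root lies in [2.5, 2.75]
p(2.625) = -1.4043 < 0, so the root lies in [2.5, 2.625]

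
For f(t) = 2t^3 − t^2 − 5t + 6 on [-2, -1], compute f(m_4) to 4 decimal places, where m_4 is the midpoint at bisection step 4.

-0.1313

m = -1.5, f(m) = 4.5 (+); new bracket [-2, -1.5]
m = -1.75, f(m) = 0.96875 (+); new bracket [-2, -1.75]
m = -1.875, f(m) = -1.324219 (−); new bracket [-1.875, -1.75]
m = -1.8125, f(m) = -0.1313 (−); new bracket [-1.8125, -1.75]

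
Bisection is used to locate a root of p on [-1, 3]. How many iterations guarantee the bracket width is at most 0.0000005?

Width after n steps is 4/2^n. Need 2^n ≥ 4/0.0000005 = 8000000.
2^22 = 4194304 < 8000000 ≤ 2^23 = 8388608, so n = 23.

23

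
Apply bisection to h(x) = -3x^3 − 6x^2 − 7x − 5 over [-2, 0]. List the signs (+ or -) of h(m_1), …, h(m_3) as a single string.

-++

m = -1, h(m) = -1 (−); new bracket [-2, -1]
m = -1.5, h(m) = 2.125 (+); new bracket [-1.5, -1]
m = -1.25, h(m) = 0.234375 (+); new bracket [-1.25, -1]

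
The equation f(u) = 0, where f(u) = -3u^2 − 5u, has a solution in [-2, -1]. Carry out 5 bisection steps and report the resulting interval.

f(-1.5) = 0.75 > 0, so the root lies in [-2, -1.5]
f(-1.75) = -0.4375 < 0, so the root lies in [-1.75, -1.5]
f(-1.625) = 0.203125 > 0, so the root lies in [-1.75, -1.625]
f(-1.6875) = -0.1055 < 0, so the root lies in [-1.6875, -1.625]
f(-1.65625) = 0.0518 > 0, so the root lies in [-1.6875, -1.65625]

[-1.6875, -1.65625]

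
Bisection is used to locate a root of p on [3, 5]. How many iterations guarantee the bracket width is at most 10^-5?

Width after n steps is 2/2^n. Need 2^n ≥ 2/10^-5 = 200000.
2^17 = 131072 < 200000 ≤ 2^18 = 262144, so n = 18.

18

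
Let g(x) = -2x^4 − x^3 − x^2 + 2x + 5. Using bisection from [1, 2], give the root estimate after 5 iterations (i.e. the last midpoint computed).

x = 1.5 gives g = -7.75, negative; keep [1, 1.5]
x = 1.25 gives g = -0.898438, negative; keep [1, 1.25]
x = 1.125 gives g = 1.356934, positive; keep [1.125, 1.25]
x = 1.1875 gives g = 0.3132, positive; keep [1.1875, 1.25]
x = 1.21875 gives g = -0.2707, negative; keep [1.1875, 1.21875]

1.21875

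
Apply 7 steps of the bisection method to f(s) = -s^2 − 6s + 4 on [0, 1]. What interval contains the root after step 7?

[0.6015625, 0.609375]

midpoint 0.5: f = 0.75 > 0 → [0.5, 1]
midpoint 0.75: f = -1.0625 < 0 → [0.5, 0.75]
midpoint 0.625: f = -0.140625 < 0 → [0.5, 0.625]
midpoint 0.5625: f = 0.3086 > 0 → [0.5625, 0.625]
midpoint 0.59375: f = 0.085 > 0 → [0.59375, 0.625]
midpoint 0.609375: f = -0.0276 < 0 → [0.59375, 0.609375]
midpoint 0.6015625: f = 0.0287 > 0 → [0.6015625, 0.609375]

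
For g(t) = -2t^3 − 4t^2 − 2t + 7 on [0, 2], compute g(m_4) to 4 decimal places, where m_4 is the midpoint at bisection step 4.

0.8477

t = 1 gives g = -1, negative; keep [0, 1]
t = 0.5 gives g = 4.75, positive; keep [0.5, 1]
t = 0.75 gives g = 2.40625, positive; keep [0.75, 1]
t = 0.875 gives g = 0.8477, positive; keep [0.875, 1]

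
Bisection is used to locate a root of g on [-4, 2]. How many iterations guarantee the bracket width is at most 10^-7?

26

Width after n steps is 6/2^n. Need 2^n ≥ 6/10^-7 = 60000000.
2^25 = 33554432 < 60000000 ≤ 2^26 = 67108864, so n = 26.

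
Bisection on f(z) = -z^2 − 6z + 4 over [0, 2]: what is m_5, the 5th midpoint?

0.5625

z = 1 gives f = -3, negative; keep [0, 1]
z = 0.5 gives f = 0.75, positive; keep [0.5, 1]
z = 0.75 gives f = -1.0625, negative; keep [0.5, 0.75]
z = 0.625 gives f = -0.1406, negative; keep [0.5, 0.625]
z = 0.5625 gives f = 0.3086, positive; keep [0.5625, 0.625]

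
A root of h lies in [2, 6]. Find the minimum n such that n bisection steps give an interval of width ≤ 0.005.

10

Width after n steps is 4/2^n. Need 2^n ≥ 4/0.005 = 800.
2^9 = 512 < 800 ≤ 2^10 = 1024, so n = 10.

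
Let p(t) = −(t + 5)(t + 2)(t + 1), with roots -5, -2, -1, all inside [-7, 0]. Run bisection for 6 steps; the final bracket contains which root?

-5

midpoint -3.5: p = -5.625 < 0 → [-7, -3.5]
midpoint -5.25: p = 3.453125 > 0 → [-5.25, -3.5]
midpoint -4.375: p = -5.009766 < 0 → [-5.25, -4.375]
midpoint -4.8125: p = -2.0105 < 0 → [-5.25, -4.8125]
midpoint -5.03125: p = 0.3819 > 0 → [-5.03125, -4.8125]
midpoint -4.921875: p = -0.8953 < 0 → [-5.03125, -4.921875]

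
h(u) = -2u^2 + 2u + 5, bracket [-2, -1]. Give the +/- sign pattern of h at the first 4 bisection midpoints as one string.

midpoint -1.5: h = -2.5 < 0 → [-1.5, -1]
midpoint -1.25: h = -0.625 < 0 → [-1.25, -1]
midpoint -1.125: h = 0.21875 > 0 → [-1.25, -1.125]
midpoint -1.1875: h = -0.1953 < 0 → [-1.1875, -1.125]

--+-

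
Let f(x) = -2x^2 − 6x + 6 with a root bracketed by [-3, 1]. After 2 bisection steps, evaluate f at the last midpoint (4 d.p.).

6.0000

midpoint -1: f = 10 > 0 → [-1, 1]
midpoint 0: f = 6 > 0 → [0, 1]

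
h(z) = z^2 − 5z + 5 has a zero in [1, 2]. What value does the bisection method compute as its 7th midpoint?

midpoint 1.5: h = -0.25 < 0 → [1, 1.5]
midpoint 1.25: h = 0.3125 > 0 → [1.25, 1.5]
midpoint 1.375: h = 0.015625 > 0 → [1.375, 1.5]
midpoint 1.4375: h = -0.1211 < 0 → [1.375, 1.4375]
midpoint 1.40625: h = -0.0537 < 0 → [1.375, 1.40625]
midpoint 1.390625: h = -0.0193 < 0 → [1.375, 1.390625]
midpoint 1.3828125: h = -0.0019 < 0 → [1.375, 1.3828125]

1.3828125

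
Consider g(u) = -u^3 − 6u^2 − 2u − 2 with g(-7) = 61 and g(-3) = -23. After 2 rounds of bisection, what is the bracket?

[-6, -5]

m = -5, g(m) = -17 (−); new bracket [-7, -5]
m = -6, g(m) = 10 (+); new bracket [-6, -5]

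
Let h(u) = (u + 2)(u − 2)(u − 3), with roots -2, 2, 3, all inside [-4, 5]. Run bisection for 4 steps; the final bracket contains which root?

m = 0.5, h(m) = 9.375 (+); new bracket [-4, 0.5]
m = -1.75, h(m) = 4.453125 (+); new bracket [-4, -1.75]
m = -2.875, h(m) = -25.060547 (−); new bracket [-2.875, -1.75]
m = -2.3125, h(m) = -7.1594 (−); new bracket [-2.3125, -1.75]

-2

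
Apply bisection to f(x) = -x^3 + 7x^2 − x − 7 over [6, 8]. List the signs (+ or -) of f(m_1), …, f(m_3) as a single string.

-+-

x = 7 gives f = -14, negative; keep [6, 7]
x = 6.5 gives f = 7.625, positive; keep [6.5, 7]
x = 6.75 gives f = -2.359375, negative; keep [6.5, 6.75]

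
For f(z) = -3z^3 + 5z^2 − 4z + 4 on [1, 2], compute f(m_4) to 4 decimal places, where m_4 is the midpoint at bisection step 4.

midpoint 1.5: f = -0.875 < 0 → [1, 1.5]
midpoint 1.25: f = 0.953125 > 0 → [1.25, 1.5]
midpoint 1.375: f = 0.154297 > 0 → [1.375, 1.5]
midpoint 1.4375: f = -0.3293 < 0 → [1.375, 1.4375]

-0.3293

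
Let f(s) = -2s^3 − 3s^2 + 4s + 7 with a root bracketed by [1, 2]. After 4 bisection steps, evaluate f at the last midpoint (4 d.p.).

0.6099

m = 1.5, f(m) = -0.5 (−); new bracket [1, 1.5]
m = 1.25, f(m) = 3.40625 (+); new bracket [1.25, 1.5]
m = 1.375, f(m) = 1.628906 (+); new bracket [1.375, 1.5]
m = 1.4375, f(m) = 0.6099 (+); new bracket [1.4375, 1.5]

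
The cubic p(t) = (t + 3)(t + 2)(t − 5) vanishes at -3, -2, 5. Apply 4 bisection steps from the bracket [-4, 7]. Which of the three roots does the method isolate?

5

t = 1.5 gives p = -55.125, negative; keep [1.5, 7]
t = 4.25 gives p = -33.984375, negative; keep [4.25, 7]
t = 5.625 gives p = 41.103516, positive; keep [4.25, 5.625]
t = 4.9375 gives p = -3.4417, negative; keep [4.9375, 5.625]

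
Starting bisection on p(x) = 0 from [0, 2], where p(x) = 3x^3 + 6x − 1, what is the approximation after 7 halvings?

midpoint 1: p = 8 > 0 → [0, 1]
midpoint 0.5: p = 2.375 > 0 → [0, 0.5]
midpoint 0.25: p = 0.546875 > 0 → [0, 0.25]
midpoint 0.125: p = -0.2441 < 0 → [0.125, 0.25]
midpoint 0.1875: p = 0.1448 > 0 → [0.125, 0.1875]
midpoint 0.15625: p = -0.0511 < 0 → [0.15625, 0.1875]
midpoint 0.171875: p = 0.0465 > 0 → [0.15625, 0.171875]

0.171875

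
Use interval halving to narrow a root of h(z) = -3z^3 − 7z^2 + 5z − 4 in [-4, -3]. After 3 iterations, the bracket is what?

midpoint -3.5: h = 21.375 > 0 → [-3.5, -3]
midpoint -3.25: h = 8.796875 > 0 → [-3.25, -3]
midpoint -3.125: h = 3.568359 > 0 → [-3.125, -3]

[-3.125, -3]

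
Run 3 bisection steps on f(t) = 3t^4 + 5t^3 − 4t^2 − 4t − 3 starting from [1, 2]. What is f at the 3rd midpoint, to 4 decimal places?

-0.6379

t = 1.5 gives f = 14.0625, positive; keep [1, 1.5]
t = 1.25 gives f = 2.839844, positive; keep [1, 1.25]
t = 1.125 gives f = -0.637939, negative; keep [1.125, 1.25]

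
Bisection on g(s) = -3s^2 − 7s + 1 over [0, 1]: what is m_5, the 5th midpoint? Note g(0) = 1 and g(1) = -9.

m = 0.5, g(m) = -3.25 (−); new bracket [0, 0.5]
m = 0.25, g(m) = -0.9375 (−); new bracket [0, 0.25]
m = 0.125, g(m) = 0.078125 (+); new bracket [0.125, 0.25]
m = 0.1875, g(m) = -0.418 (−); new bracket [0.125, 0.1875]
m = 0.15625, g(m) = -0.167 (−); new bracket [0.125, 0.15625]

0.15625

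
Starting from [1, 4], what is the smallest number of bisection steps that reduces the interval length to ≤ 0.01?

9

Width after n steps is 3/2^n. Need 2^n ≥ 3/0.01 = 300.
2^8 = 256 < 300 ≤ 2^9 = 512, so n = 9.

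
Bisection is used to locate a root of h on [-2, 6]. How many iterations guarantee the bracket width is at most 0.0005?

14

Width after n steps is 8/2^n. Need 2^n ≥ 8/0.0005 = 16000.
2^13 = 8192 < 16000 ≤ 2^14 = 16384, so n = 14.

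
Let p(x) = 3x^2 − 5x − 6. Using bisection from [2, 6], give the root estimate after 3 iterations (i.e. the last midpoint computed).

2.5

m = 4, p(m) = 22 (+); new bracket [2, 4]
m = 3, p(m) = 6 (+); new bracket [2, 3]
m = 2.5, p(m) = 0.25 (+); new bracket [2, 2.5]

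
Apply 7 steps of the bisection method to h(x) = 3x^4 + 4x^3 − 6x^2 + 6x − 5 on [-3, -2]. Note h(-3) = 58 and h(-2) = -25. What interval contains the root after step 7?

m = -2.5, h(m) = -2.8125 (−); new bracket [-3, -2.5]
m = -2.75, h(m) = 21.511719 (+); new bracket [-2.75, -2.5]
m = -2.625, h(m) = 7.996826 (+); new bracket [-2.625, -2.5]
m = -2.5625, h(m) = 2.274 (+); new bracket [-2.5625, -2.5]
m = -2.53125, h(m) = -0.3464 (−); new bracket [-2.5625, -2.53125]
m = -2.546875, h(m) = 0.9442 (+); new bracket [-2.546875, -2.53125]
m = -2.5390625, h(m) = 0.2941 (+); new bracket [-2.5390625, -2.53125]

[-2.5390625, -2.53125]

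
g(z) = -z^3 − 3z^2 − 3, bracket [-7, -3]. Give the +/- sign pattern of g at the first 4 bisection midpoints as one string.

+++-

z = -5 gives g = 47, positive; keep [-5, -3]
z = -4 gives g = 13, positive; keep [-4, -3]
z = -3.5 gives g = 3.125, positive; keep [-3.5, -3]
z = -3.25 gives g = -0.3594, negative; keep [-3.5, -3.25]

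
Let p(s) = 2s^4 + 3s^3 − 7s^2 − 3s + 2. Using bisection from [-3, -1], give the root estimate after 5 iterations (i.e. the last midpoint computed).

s = -2 gives p = -12, negative; keep [-3, -2]
s = -2.5 gives p = -3, negative; keep [-3, -2.5]
s = -2.75 gives p = 9.304688, positive; keep [-2.75, -2.5]
s = -2.625 gives p = 2.3384, positive; keep [-2.625, -2.5]
s = -2.5625 gives p = -0.5212, negative; keep [-2.625, -2.5625]

-2.5625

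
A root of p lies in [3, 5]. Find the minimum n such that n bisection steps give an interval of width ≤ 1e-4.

Width after n steps is 2/2^n. Need 2^n ≥ 2/1e-4 = 20000.
2^14 = 16384 < 20000 ≤ 2^15 = 32768, so n = 15.

15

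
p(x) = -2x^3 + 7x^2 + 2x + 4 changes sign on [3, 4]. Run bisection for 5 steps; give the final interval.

x = 3.5 gives p = 11, positive; keep [3.5, 4]
x = 3.75 gives p = 4.46875, positive; keep [3.75, 4]
x = 3.875 gives p = 0.488281, positive; keep [3.875, 4]
x = 3.9375 gives p = -1.6909, negative; keep [3.875, 3.9375]
x = 3.90625 gives p = -0.5853, negative; keep [3.875, 3.90625]

[3.875, 3.90625]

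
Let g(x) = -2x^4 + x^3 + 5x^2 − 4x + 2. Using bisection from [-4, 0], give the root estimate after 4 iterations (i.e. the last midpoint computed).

-1.75

midpoint -2: g = -10 < 0 → [-2, 0]
midpoint -1: g = 8 > 0 → [-2, -1]
midpoint -1.5: g = 5.75 > 0 → [-2, -1.5]
midpoint -1.75: g = 0.1953 > 0 → [-2, -1.75]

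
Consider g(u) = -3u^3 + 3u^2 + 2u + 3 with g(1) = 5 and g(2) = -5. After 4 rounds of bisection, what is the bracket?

m = 1.5, g(m) = 2.625 (+); new bracket [1.5, 2]
m = 1.75, g(m) = -0.390625 (−); new bracket [1.5, 1.75]
m = 1.625, g(m) = 1.298828 (+); new bracket [1.625, 1.75]
m = 1.6875, g(m) = 0.5017 (+); new bracket [1.6875, 1.75]

[1.6875, 1.75]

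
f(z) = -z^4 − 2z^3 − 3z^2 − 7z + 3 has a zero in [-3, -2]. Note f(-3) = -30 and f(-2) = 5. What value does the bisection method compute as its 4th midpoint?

-2.3125

z = -2.5 gives f = -6.0625, negative; keep [-2.5, -2]
z = -2.25 gives f = 0.714844, positive; keep [-2.5, -2.25]
z = -2.375 gives f = -2.320557, negative; keep [-2.375, -2.25]
z = -2.3125 gives f = -0.72, negative; keep [-2.3125, -2.25]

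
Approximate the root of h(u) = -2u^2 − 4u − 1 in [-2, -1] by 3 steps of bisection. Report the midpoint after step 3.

midpoint -1.5: h = 0.5 > 0 → [-2, -1.5]
midpoint -1.75: h = -0.125 < 0 → [-1.75, -1.5]
midpoint -1.625: h = 0.21875 > 0 → [-1.75, -1.625]

-1.625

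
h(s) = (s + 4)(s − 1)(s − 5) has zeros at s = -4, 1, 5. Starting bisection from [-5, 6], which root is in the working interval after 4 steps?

h(0.5) = 10.125 > 0, so the root lies in [-5, 0.5]
h(-2.25) = 41.234375 > 0, so the root lies in [-5, -2.25]
h(-3.625) = 14.958984 > 0, so the root lies in [-5, -3.625]
h(-4.3125) = -15.4602 < 0, so the root lies in [-4.3125, -3.625]

-4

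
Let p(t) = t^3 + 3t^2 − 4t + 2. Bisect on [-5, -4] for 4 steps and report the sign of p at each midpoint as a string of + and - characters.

---+

p(-4.5) = -10.375 < 0, so the root lies in [-4.5, -4]
p(-4.25) = -3.578125 < 0, so the root lies in [-4.25, -4]
p(-4.125) = -0.642578 < 0, so the root lies in [-4.125, -4]
p(-4.0625) = 0.7146 > 0, so the root lies in [-4.125, -4.0625]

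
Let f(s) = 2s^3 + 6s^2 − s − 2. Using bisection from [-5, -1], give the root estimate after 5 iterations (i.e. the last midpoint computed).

midpoint -3: f = 1 > 0 → [-5, -3]
midpoint -4: f = -30 < 0 → [-4, -3]
midpoint -3.5: f = -10.75 < 0 → [-3.5, -3]
midpoint -3.25: f = -4.0312 < 0 → [-3.25, -3]
midpoint -3.125: f = -1.3164 < 0 → [-3.125, -3]

-3.125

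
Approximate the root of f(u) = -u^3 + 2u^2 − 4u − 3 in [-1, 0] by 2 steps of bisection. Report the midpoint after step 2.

u = -0.5 gives f = -0.375, negative; keep [-1, -0.5]
u = -0.75 gives f = 1.546875, positive; keep [-0.75, -0.5]

-0.75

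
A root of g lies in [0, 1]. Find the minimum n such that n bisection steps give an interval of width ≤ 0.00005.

15

Width after n steps is 1/2^n. Need 2^n ≥ 1/0.00005 = 20000.
2^14 = 16384 < 20000 ≤ 2^15 = 32768, so n = 15.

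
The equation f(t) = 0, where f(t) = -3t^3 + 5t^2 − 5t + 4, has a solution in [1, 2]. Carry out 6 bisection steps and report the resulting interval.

[1.1875, 1.203125]

m = 1.5, f(m) = -2.375 (−); new bracket [1, 1.5]
m = 1.25, f(m) = -0.296875 (−); new bracket [1, 1.25]
m = 1.125, f(m) = 0.431641 (+); new bracket [1.125, 1.25]
m = 1.1875, f(m) = 0.0896 (+); new bracket [1.1875, 1.25]
m = 1.21875, f(m) = -0.0978 (−); new bracket [1.1875, 1.21875]
m = 1.203125, f(m) = -0.0027 (−); new bracket [1.1875, 1.203125]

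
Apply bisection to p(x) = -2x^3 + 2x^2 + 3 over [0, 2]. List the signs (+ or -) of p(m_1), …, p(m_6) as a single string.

++--+-

m = 1, p(m) = 3 (+); new bracket [1, 2]
m = 1.5, p(m) = 0.75 (+); new bracket [1.5, 2]
m = 1.75, p(m) = -1.59375 (−); new bracket [1.5, 1.75]
m = 1.625, p(m) = -0.3008 (−); new bracket [1.5, 1.625]
m = 1.5625, p(m) = 0.2534 (+); new bracket [1.5625, 1.625]
m = 1.59375, p(m) = -0.0163 (−); new bracket [1.5625, 1.59375]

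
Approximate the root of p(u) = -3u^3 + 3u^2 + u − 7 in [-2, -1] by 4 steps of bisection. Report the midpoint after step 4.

-1.1875

p(-1.5) = 8.375 > 0, so the root lies in [-1.5, -1]
p(-1.25) = 2.296875 > 0, so the root lies in [-1.25, -1]
p(-1.125) = -0.056641 < 0, so the root lies in [-1.25, -1.125]
p(-1.1875) = 1.0667 > 0, so the root lies in [-1.1875, -1.125]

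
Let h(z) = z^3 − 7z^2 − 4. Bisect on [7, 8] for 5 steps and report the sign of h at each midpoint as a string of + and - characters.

h(7.5) = 24.125 > 0, so the root lies in [7, 7.5]
h(7.25) = 9.140625 > 0, so the root lies in [7, 7.25]
h(7.125) = 2.345703 > 0, so the root lies in [7, 7.125]
h(7.0625) = -0.8826 < 0, so the root lies in [7.0625, 7.125]
h(7.09375) = 0.7176 > 0, so the root lies in [7.0625, 7.09375]

+++-+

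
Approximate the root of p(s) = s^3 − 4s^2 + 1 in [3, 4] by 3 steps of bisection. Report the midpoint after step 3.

3.875

m = 3.5, p(m) = -5.125 (−); new bracket [3.5, 4]
m = 3.75, p(m) = -2.515625 (−); new bracket [3.75, 4]
m = 3.875, p(m) = -0.876953 (−); new bracket [3.875, 4]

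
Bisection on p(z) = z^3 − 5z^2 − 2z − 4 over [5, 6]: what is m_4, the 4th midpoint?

midpoint 5.5: p = 0.125 > 0 → [5, 5.5]
midpoint 5.25: p = -7.609375 < 0 → [5.25, 5.5]
midpoint 5.375: p = -3.916016 < 0 → [5.375, 5.5]
midpoint 5.4375: p = -1.9397 < 0 → [5.4375, 5.5]

5.4375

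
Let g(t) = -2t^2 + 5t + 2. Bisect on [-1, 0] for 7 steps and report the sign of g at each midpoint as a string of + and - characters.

m = -0.5, g(m) = -1 (−); new bracket [-0.5, 0]
m = -0.25, g(m) = 0.625 (+); new bracket [-0.5, -0.25]
m = -0.375, g(m) = -0.15625 (−); new bracket [-0.375, -0.25]
m = -0.3125, g(m) = 0.2422 (+); new bracket [-0.375, -0.3125]
m = -0.34375, g(m) = 0.0449 (+); new bracket [-0.375, -0.34375]
m = -0.359375, g(m) = -0.0552 (−); new bracket [-0.359375, -0.34375]
m = -0.3515625, g(m) = -0.005 (−); new bracket [-0.3515625, -0.34375]

-+-++--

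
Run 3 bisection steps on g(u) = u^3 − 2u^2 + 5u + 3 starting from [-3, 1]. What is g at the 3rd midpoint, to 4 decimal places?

-0.1250

midpoint -1: g = -5 < 0 → [-1, 1]
midpoint 0: g = 3 > 0 → [-1, 0]
midpoint -0.5: g = -0.125 < 0 → [-0.5, 0]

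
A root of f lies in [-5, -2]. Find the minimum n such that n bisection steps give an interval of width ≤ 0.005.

Width after n steps is 3/2^n. Need 2^n ≥ 3/0.005 = 600.
2^9 = 512 < 600 ≤ 2^10 = 1024, so n = 10.

10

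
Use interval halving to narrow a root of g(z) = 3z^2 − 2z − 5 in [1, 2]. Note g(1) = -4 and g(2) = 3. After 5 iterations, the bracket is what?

z = 1.5 gives g = -1.25, negative; keep [1.5, 2]
z = 1.75 gives g = 0.6875, positive; keep [1.5, 1.75]
z = 1.625 gives g = -0.328125, negative; keep [1.625, 1.75]
z = 1.6875 gives g = 0.168, positive; keep [1.625, 1.6875]
z = 1.65625 gives g = -0.083, negative; keep [1.65625, 1.6875]

[1.65625, 1.6875]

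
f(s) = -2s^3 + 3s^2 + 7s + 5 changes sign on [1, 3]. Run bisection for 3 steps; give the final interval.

s = 2 gives f = 15, positive; keep [2, 3]
s = 2.5 gives f = 10, positive; keep [2.5, 3]
s = 2.75 gives f = 5.34375, positive; keep [2.75, 3]

[2.75, 3]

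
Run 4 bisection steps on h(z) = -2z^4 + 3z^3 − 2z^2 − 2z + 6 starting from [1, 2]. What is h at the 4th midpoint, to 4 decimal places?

-0.6365

h(1.5) = -1.5 < 0, so the root lies in [1, 1.5]
h(1.25) = 1.351562 > 0, so the root lies in [1.25, 1.5]
h(1.375) = 0.118652 > 0, so the root lies in [1.375, 1.5]
h(1.4375) = -0.6365 < 0, so the root lies in [1.375, 1.4375]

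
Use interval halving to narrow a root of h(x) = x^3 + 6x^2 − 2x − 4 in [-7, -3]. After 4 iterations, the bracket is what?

[-6.25, -6]

midpoint -5: h = 31 > 0 → [-7, -5]
midpoint -6: h = 8 > 0 → [-7, -6]
midpoint -6.5: h = -12.125 < 0 → [-6.5, -6]
midpoint -6.25: h = -1.2656 < 0 → [-6.25, -6]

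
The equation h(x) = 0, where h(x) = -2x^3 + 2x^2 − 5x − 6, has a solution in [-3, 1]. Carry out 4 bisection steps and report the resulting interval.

x = -1 gives h = 3, positive; keep [-1, 1]
x = 0 gives h = -6, negative; keep [-1, 0]
x = -0.5 gives h = -2.75, negative; keep [-1, -0.5]
x = -0.75 gives h = -0.2812, negative; keep [-1, -0.75]

[-1, -0.75]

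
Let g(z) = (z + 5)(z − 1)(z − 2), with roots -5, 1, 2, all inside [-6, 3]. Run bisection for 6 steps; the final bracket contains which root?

m = -1.5, g(m) = 30.625 (+); new bracket [-6, -1.5]
m = -3.75, g(m) = 34.140625 (+); new bracket [-6, -3.75]
m = -4.875, g(m) = 5.048828 (+); new bracket [-6, -4.875]
m = -5.4375, g(m) = -20.947 (−); new bracket [-5.4375, -4.875]
m = -5.15625, g(m) = -6.8837 (−); new bracket [-5.15625, -4.875]
m = -5.015625, g(m) = -0.6594 (−); new bracket [-5.015625, -4.875]

-5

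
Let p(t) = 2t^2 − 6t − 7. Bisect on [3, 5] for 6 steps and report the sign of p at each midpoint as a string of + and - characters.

+---++

m = 4, p(m) = 1 (+); new bracket [3, 4]
m = 3.5, p(m) = -3.5 (−); new bracket [3.5, 4]
m = 3.75, p(m) = -1.375 (−); new bracket [3.75, 4]
m = 3.875, p(m) = -0.2188 (−); new bracket [3.875, 4]
m = 3.9375, p(m) = 0.3828 (+); new bracket [3.875, 3.9375]
m = 3.90625, p(m) = 0.0801 (+); new bracket [3.875, 3.90625]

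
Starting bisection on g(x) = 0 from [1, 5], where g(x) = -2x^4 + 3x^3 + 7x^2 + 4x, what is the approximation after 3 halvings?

2.5

g(3) = -6 < 0, so the root lies in [1, 3]
g(2) = 28 > 0, so the root lies in [2, 3]
g(2.5) = 22.5 > 0, so the root lies in [2.5, 3]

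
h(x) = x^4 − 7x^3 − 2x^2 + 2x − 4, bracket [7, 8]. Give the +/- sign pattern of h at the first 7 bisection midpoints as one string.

++-----

h(7.5) = 109.4375 > 0, so the root lies in [7, 7.5]
h(7.25) = 0.644531 > 0, so the root lies in [7, 7.25]
h(7.125) = -46.068115 < 0, so the root lies in [7.125, 7.25]
h(7.1875) = -23.3252 < 0, so the root lies in [7.1875, 7.25]
h(7.21875) = -11.4957 < 0, so the root lies in [7.21875, 7.25]
h(7.234375) = -5.4647 < 0, so the root lies in [7.234375, 7.25]
h(7.2421875) = -2.4199 < 0, so the root lies in [7.2421875, 7.25]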